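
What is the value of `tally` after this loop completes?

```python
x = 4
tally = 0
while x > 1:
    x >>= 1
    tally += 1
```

Count right shifts until 1
`tally` takes the values: 0 → 1 → 2

Answer: 2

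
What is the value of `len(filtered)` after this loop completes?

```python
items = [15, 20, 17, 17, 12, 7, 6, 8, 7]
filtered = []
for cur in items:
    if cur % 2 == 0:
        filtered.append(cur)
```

Count even numbers in [15, 20, 17, 17, 12, 7, 6, 8, 7]
`filtered` takes the values: [] → [20] → [20, 12] → [20, 12, 6] → [20, 12, 6, 8]
So `len(filtered)` = 4

Answer: 4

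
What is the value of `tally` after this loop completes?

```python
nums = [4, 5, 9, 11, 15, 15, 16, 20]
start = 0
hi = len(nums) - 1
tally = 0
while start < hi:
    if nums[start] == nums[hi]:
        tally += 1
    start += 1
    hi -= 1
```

Count matching pairs from ends
`tally` takes the values: 0

Answer: 0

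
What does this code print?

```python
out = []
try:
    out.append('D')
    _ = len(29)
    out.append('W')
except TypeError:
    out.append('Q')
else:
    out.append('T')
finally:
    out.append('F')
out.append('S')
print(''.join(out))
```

Execution trace: 'D' (try body) → 'Q' (except TypeError) → 'F' (finally) → 'S' (after the try/except). Output: DQFS

Answer: DQFS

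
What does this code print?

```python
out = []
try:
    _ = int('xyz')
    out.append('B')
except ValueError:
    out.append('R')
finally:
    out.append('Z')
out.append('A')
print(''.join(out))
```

Execution trace: 'R' (except ValueError) → 'Z' (finally) → 'A' (after the try/except). Output: RZA

Answer: RZA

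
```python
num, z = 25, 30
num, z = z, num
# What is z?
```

Trace:
`num, z = 25, 30` → num = 25; z = 30
`num, z = z, num` → num = 30; z = 25
So z = 25

Answer: 25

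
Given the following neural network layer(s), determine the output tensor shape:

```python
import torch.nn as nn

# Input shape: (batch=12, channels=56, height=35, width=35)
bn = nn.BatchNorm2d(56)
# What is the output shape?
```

Input: (12, 56, 35, 35) -> Output: (12, 56, 35, 35)

Answer: (12, 56, 35, 35)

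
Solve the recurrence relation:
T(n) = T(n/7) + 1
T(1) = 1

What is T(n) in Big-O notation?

Each step divides n by 7 and adds 1. After log_7(n) steps we reach T(1)=1. So T(n) = 1·log_7(n) + 1 = O(log n).

Answer: O(log n)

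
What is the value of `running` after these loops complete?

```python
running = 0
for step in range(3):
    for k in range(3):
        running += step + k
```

Sum of all step+k for step,k in 3x3
`running` takes the values: 0 → 1 → 3 → 4 → 6 → 9 → 11 → 14 → 18

Answer: 18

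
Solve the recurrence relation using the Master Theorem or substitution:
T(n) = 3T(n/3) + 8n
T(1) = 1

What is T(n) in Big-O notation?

By Master Theorem: a=3, b=3, f(n)=8n. Since log_3(3) = 1 and f(n) = Θ(n^1), Case 2 applies. T(n) = O(n log n).

Answer: O(n log n)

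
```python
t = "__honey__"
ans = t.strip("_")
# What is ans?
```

Trace:
`t = "__honey__"` → t = '__honey__'
`ans = t.strip("_")` → ans = 'honey'
So ans = 'honey'

Answer: 'honey'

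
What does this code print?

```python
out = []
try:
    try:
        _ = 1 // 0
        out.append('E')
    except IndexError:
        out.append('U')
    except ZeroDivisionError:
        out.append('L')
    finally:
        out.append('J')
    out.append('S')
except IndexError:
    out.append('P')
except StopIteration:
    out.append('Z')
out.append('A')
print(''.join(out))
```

Execution trace: 'L' (inner except ZeroDivisionError) → 'J' (inner finally) → 'S' (try body, no exception) → 'A' (after the try/except). Output: LJSA

Answer: LJSA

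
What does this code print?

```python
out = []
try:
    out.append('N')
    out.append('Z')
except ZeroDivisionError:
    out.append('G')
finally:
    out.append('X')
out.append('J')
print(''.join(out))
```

Execution trace: 'N' (try body) → 'Z' (try body, no exception) → 'X' (finally) → 'J' (after the try/except). Output: NZXJ

Answer: NZXJ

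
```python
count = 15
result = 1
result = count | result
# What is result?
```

Trace:
`count = 15` → count = 15
`result = 1` → result = 1
`result = count | result` → result = 15
So result = 15

Answer: 15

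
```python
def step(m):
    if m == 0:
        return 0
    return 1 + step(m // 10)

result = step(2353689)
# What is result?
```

Count of digits of 2353689: 7

Answer: 7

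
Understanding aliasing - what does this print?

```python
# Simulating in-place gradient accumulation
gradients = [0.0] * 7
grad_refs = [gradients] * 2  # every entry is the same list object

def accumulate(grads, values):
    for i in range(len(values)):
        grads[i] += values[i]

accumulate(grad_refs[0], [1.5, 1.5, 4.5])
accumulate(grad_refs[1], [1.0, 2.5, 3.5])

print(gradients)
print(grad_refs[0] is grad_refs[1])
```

Key concept: gradient accumulation aliasing.
Step by step:
`gradients = [0.0] * 7` → gradients = [0.0, 0.0, 0.0, 0.0, 0.0, 0.0, 0.0]
`grad_refs = [gradients] * 2` → grad_refs = [[0.0, 0.0, 0.0, 0.0, 0.0, 0.0, 0.0], [0.0, 0.0, 0.0, 0.0, 0.0, 0.0, 0.0]]
`accumulate(grad_refs[0], [1.5, 1.5, 4.5])` → gradients = [1.5, 1.5, 4.5, 0.0, 0.0, 0.0, 0.0]; grad_refs = [[1.5, 1.5, 4.5, 0.0, 0.0, 0.0, 0.0], [1.5, 1.5, 4.5, 0.0, 0.0, 0.0, 0.0]]
`accumulate(grad_refs[1], [1.0, 2.5, 3.5])` → gradients = [2.5, 4.0, 8.0, 0.0, 0.0, 0.0, 0.0]; grad_refs = [[2.5, 4.0, 8.0, 0.0, 0.0, 0.0, 0.0], [2.5, 4.0, 8.0, 0.0, 0.0, 0.0, 0.0]]
`print(gradients)` → prints [2.5, 4.0, 8.0, 0.0, 0.0, 0.0, 0.0]
`print(grad_refs[0] is grad_refs[1])` → prints True

Answer:
[2.5, 4.0, 8.0, 0.0, 0.0, 0.0, 0.0]
True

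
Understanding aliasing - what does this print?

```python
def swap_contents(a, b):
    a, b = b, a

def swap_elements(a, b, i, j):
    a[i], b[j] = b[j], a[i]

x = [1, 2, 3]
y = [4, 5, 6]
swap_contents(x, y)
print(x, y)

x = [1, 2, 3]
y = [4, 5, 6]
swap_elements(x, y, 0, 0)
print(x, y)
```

Key concept: parameter rebinding vs mutation.
Step by step:
`x = [1, 2, 3]` → x = [1, 2, 3]
`y = [4, 5, 6]` → y = [4, 5, 6]
`swap_contents(x, y)` → no visible change to tracked variables
`print(x, y)` → prints [1, 2, 3] [4, 5, 6]
`x = [1, 2, 3]` → x = [1, 2, 3]
`y = [4, 5, 6]` → y = [4, 5, 6]
`swap_elements(x, y, 0, 0)` → x = [4, 2, 3]; y = [1, 5, 6]
`print(x, y)` → prints [4, 2, 3] [1, 5, 6]

Answer:
[1, 2, 3] [4, 5, 6]
[4, 2, 3] [1, 5, 6]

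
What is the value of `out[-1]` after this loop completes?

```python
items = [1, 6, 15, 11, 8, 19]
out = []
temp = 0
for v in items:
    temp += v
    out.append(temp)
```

Cumulative sum ends at 60
`out` takes the values: [] → [1] → [1, 7] → [1, 7, 22] → [1, 7, 22, 33] → [1, 7, 22, 33, 41] → [1, 7, 22, 33, 41, 60]
So `out[-1]` = 60

Answer: 60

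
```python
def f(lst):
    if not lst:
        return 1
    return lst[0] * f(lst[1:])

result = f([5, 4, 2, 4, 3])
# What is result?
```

Product over [5, 4, 2, 4, 3] = 5 * 4 * 2 * 4 * 3 = 480

Answer: 480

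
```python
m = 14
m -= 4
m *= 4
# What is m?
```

Trace:
`m = 14` → m = 14
`m -= 4` → m = 10
`m *= 4` → m = 40
So m = 40

Answer: 40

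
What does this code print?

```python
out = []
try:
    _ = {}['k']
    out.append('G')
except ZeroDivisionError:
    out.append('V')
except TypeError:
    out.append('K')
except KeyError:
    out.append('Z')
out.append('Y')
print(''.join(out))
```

Execution trace: 'Z' (except KeyError) → 'Y' (after the try/except). Output: ZY

Answer: ZY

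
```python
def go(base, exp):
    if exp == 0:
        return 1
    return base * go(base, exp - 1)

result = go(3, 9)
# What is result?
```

go(3, 9) = 3 * 3 * 3 * 3 * 3 * 3 * 3 * 3 * 3 = 19683

Answer: 19683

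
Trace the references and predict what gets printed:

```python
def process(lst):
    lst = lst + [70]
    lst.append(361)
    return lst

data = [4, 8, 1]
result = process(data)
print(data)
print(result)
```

Key concept: rebinding parameter vs mutation.
Step by step:
`data = [4, 8, 1]` → data = [4, 8, 1]
`result = process(data)` → result = [4, 8, 1, 70, 361]
`print(data)` → prints [4, 8, 1]
`print(result)` → prints [4, 8, 1, 70, 361]

Answer:
[4, 8, 1]
[4, 8, 1, 70, 361]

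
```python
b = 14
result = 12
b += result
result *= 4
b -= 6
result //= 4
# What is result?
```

Trace:
`b = 14` → b = 14
`result = 12` → result = 12
`b += result` → b = 26
`result *= 4` → result = 48
`b -= 6` → b = 20
`result //= 4` → result = 12
So result = 12

Answer: 12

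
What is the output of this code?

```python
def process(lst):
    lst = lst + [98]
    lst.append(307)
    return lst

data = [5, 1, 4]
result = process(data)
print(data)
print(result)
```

Key concept: rebinding parameter vs mutation.
Step by step:
`data = [5, 1, 4]` → data = [5, 1, 4]
`result = process(data)` → result = [5, 1, 4, 98, 307]
`print(data)` → prints [5, 1, 4]
`print(result)` → prints [5, 1, 4, 98, 307]

Answer:
[5, 1, 4]
[5, 1, 4, 98, 307]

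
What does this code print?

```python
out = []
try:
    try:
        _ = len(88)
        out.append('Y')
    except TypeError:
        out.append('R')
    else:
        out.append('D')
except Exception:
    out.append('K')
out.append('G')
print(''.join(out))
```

Execution trace: 'R' (inner except TypeError) → 'G' (after the try/except). Output: RG

Answer: RG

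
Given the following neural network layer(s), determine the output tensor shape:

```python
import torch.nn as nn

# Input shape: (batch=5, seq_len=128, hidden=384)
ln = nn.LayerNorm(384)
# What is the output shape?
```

Input: (5, 128, 384) -> Output: (5, 128, 384)

Answer: (5, 128, 384)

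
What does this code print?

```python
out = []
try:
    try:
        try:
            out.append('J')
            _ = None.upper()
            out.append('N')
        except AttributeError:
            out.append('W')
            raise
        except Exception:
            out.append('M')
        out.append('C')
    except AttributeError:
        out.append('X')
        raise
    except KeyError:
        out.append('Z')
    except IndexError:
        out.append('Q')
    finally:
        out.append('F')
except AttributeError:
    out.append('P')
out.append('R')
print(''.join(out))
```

Execution trace: 'J' (inner try body) → 'W' (inner except AttributeError) → 'X' (except AttributeError) → 'F' (finally) → 'P' (outer except AttributeError) → 'R' (after the try/except). Output: JWXFPR

Answer: JWXFPR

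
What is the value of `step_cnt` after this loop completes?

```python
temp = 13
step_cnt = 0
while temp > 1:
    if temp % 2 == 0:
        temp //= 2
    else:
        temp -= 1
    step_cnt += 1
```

Steps to reduce 13 to 1
`step_cnt` takes the values: 0 → 1 → 2 → 3 → 4 → 5

Answer: 5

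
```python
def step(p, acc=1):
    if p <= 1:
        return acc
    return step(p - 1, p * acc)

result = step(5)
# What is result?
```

Accumulator trace (n, acc): (5, 1) -> (4, 5) -> (3, 20) -> (2, 60) -> (1, 120) -> return 120

Answer: 120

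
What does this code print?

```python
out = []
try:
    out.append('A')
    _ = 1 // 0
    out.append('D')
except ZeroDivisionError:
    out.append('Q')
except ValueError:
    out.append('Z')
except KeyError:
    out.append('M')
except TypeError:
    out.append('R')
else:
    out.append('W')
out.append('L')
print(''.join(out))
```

Execution trace: 'A' (try body) → 'Q' (except ZeroDivisionError) → 'L' (after the try/except). Output: AQL

Answer: AQL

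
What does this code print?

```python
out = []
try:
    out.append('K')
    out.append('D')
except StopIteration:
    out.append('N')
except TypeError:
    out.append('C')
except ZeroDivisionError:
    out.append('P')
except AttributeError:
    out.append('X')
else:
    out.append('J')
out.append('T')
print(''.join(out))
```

Execution trace: 'K' (try body) → 'D' (try body, no exception) → 'J' (else) → 'T' (after the try/except). Output: KDJT

Answer: KDJT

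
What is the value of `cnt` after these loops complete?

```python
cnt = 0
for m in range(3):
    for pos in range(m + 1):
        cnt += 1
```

Triangle: 1 + 2 + ... + 3
`cnt` takes the values: 0 → 1 → 2 → 3 → 4 → 5 → 6

Answer: 6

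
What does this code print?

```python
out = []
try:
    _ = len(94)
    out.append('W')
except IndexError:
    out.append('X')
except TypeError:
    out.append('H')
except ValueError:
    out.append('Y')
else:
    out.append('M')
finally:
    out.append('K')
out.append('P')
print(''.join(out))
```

Execution trace: 'H' (except TypeError) → 'K' (finally) → 'P' (after the try/except). Output: HKP

Answer: HKP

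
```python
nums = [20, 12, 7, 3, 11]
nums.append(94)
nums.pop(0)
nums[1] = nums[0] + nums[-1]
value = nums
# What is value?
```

Trace:
`nums = [20, 12, 7, 3, 11]` → nums = [20, 12, 7, 3, 11]
`nums.append(94)` → nums = [20, 12, 7, 3, 11, 94]
`nums.pop(0)` → nums = [12, 7, 3, 11, 94]
`nums[1] = nums[0] + nums[-1]` → nums = [12, 106, 3, 11, 94]
`value = nums` → value = [12, 106, 3, 11, 94]
So value = [12, 106, 3, 11, 94]

Answer: [12, 106, 3, 11, 94]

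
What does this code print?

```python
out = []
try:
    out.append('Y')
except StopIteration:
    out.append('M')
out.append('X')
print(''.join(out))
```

Execution trace: 'Y' (try body, no exception) → 'X' (after the try/except). Output: YX

Answer: YX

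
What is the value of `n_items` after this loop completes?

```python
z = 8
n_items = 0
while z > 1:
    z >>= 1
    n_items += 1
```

Count right shifts until 1
`n_items` takes the values: 0 → 1 → 2 → 3

Answer: 3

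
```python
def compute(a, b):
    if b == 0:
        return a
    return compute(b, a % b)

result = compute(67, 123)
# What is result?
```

compute(67, 123) -> compute(123, 67) -> compute(67, 56) -> compute(56, 11) -> compute(11, 1) -> compute(1, 0) -> 1

Answer: 1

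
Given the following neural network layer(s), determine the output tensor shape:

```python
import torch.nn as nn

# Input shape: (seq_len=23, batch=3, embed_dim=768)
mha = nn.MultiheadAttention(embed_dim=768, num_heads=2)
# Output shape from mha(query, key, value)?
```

Input: (23, 3, 768) -> Output: (23, 3, 768)

Answer: (23, 3, 768)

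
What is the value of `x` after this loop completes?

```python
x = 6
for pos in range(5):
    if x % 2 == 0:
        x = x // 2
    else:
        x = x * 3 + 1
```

Collatz-style transformation from 6
`x` takes the values: 6 → 3 → 10 → 5 → 16 → 8

Answer: 8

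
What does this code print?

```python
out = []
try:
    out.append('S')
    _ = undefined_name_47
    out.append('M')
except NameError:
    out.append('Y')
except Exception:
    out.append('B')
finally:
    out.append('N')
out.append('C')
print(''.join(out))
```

Execution trace: 'S' (try body) → 'Y' (except NameError) → 'N' (finally) → 'C' (after the try/except). Output: SYNC

Answer: SYNC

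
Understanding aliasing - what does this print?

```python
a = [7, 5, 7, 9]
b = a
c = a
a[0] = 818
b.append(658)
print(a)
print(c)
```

Key concept: multiple aliases.
Step by step:
`a = [7, 5, 7, 9]` → a = [7, 5, 7, 9]
`b = a` → b = [7, 5, 7, 9] (same object as a)
`c = a` → c = [7, 5, 7, 9] (same object as a, b)
`a[0] = 818` → a = [818, 5, 7, 9] (same object as b, c); b = [818, 5, 7, 9] (same object as a, c); c = [818, 5, 7, 9] (same object as a, b)
`b.append(658)` → a = [818, 5, 7, 9, 658] (same object as b, c); b = [818, 5, 7, 9, 658] (same object as a, c); c = [818, 5, 7, 9, 658] (same object as a, b)
`print(a)` → prints [818, 5, 7, 9, 658]
`print(c)` → prints [818, 5, 7, 9, 658]

Answer:
[818, 5, 7, 9, 658]
[818, 5, 7, 9, 658]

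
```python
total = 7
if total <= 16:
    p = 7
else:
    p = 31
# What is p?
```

Trace:
`total = 7` → total = 7
`if total <= 16: ...` → total <= 16 is True → p = 7
So p = 7

Answer: 7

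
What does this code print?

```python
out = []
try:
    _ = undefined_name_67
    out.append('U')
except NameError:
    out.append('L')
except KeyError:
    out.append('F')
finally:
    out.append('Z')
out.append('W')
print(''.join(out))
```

Execution trace: 'L' (except NameError) → 'Z' (finally) → 'W' (after the try/except). Output: LZW

Answer: LZW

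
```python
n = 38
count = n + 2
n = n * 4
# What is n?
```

Trace:
`n = 38` → n = 38
`count = n + 2` → count = 40
`n = n * 4` → n = 152
So n = 152

Answer: 152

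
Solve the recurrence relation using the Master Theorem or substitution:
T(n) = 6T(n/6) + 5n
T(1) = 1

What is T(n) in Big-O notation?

By Master Theorem: a=6, b=6, f(n)=5n. Since log_6(6) = 1 and f(n) = Θ(n^1), Case 2 applies. T(n) = O(n log n).

Answer: O(n log n)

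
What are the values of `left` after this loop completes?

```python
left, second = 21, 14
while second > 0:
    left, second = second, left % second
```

GCD of 21 and 14
`left` takes the values: 21 → 14 → 7

Answer: 7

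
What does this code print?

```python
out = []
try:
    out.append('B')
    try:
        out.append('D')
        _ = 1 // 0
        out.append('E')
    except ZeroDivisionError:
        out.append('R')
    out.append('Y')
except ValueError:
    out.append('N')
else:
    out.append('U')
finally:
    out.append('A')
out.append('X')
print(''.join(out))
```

Execution trace: 'B' (try body) → 'D' (inner try body) → 'R' (inner except ZeroDivisionError) → 'Y' (try body, no exception) → 'U' (else) → 'A' (finally) → 'X' (after the try/except). Output: BDRYUAX

Answer: BDRYUAX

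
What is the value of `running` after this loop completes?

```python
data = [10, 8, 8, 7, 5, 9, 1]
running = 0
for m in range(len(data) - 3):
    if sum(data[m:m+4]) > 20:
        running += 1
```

Count windows with sum > 20
`running` takes the values: 0 → 1 → 2 → 3 → 4

Answer: 4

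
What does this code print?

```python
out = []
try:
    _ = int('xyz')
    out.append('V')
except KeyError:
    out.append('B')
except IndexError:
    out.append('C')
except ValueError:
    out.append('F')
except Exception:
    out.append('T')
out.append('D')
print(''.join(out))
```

Execution trace: 'F' (except ValueError) → 'D' (after the try/except). Output: FD

Answer: FD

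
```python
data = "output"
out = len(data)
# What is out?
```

Trace:
`data = "output"` → data = 'output'
`out = len(data)` → out = 6
So out = 6

Answer: 6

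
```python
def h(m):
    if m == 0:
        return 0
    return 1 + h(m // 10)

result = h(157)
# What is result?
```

Count of digits of 157: 3

Answer: 3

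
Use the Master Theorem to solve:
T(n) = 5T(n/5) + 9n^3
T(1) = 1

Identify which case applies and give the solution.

a=5, b=5, f(n)=9n^3. log_5(5) = 1. Since c=3 > 1 and the regularity condition holds (5(n/5)^3 = (5/5^3)n^3 with 5/5^3 < 1), Case 3 applies: T(n) = Θ(f(n)) = O(n^3).

Answer: O(n^3) - Case 3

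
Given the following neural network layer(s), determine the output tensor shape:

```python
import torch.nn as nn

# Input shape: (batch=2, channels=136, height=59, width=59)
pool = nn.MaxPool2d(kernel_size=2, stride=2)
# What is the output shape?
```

Input: (2, 136, 59, 59) -> Output: (2, 136, 29, 29)

Answer: (2, 136, 29, 29)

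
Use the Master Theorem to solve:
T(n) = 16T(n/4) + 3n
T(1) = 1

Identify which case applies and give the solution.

a=16, b=4, f(n)=3n. log_4(16) = 2. Since c=1 < 2, Case 1 applies: T(n) = Θ(n^log_b(a)) = O(n^2).

Answer: O(n^2) - Case 1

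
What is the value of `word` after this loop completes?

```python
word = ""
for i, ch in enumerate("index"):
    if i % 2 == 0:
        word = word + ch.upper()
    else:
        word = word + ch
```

Uppercase even positions in 'index'
`word` takes the values: "" → "I" → "In" → "InD" → "InDe" → "InDeX"

Answer: "InDeX"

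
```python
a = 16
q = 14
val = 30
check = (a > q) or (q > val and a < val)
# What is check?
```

Trace:
`a = 16` → a = 16
`q = 14` → q = 14
`val = 30` → val = 30
`check = (a > q) or (q > val and a < val)` → check = True
So check = True

Answer: True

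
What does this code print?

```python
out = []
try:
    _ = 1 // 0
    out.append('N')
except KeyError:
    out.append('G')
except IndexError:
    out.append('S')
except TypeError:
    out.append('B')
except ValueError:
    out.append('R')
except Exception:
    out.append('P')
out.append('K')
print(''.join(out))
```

Execution trace: 'P' (except Exception) → 'K' (after the try/except). Output: PK

Answer: PK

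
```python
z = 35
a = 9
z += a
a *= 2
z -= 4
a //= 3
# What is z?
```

Trace:
`z = 35` → z = 35
`a = 9` → a = 9
`z += a` → z = 44
`a *= 2` → a = 18
`z -= 4` → z = 40
`a //= 3` → a = 6
So z = 40

Answer: 40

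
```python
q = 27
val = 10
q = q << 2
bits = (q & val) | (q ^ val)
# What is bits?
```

Trace:
`q = 27` → q = 27
`val = 10` → val = 10
`q = q << 2` → q = 108
`bits = (q & val) | (q ^ val)` → bits = 110
So bits = 110

Answer: 110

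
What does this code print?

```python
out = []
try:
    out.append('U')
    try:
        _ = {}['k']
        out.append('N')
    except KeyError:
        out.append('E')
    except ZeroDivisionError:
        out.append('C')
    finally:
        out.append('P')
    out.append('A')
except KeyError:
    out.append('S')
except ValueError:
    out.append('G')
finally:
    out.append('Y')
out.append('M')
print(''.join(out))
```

Execution trace: 'U' (try body) → 'E' (inner except KeyError) → 'P' (inner finally) → 'A' (try body, no exception) → 'Y' (finally) → 'M' (after the try/except). Output: UEPAYM

Answer: UEPAYM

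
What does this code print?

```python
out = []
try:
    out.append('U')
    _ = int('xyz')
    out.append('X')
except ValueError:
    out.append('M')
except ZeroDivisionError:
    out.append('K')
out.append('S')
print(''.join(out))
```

Execution trace: 'U' (try body) → 'M' (except ValueError) → 'S' (after the try/except). Output: UMS

Answer: UMS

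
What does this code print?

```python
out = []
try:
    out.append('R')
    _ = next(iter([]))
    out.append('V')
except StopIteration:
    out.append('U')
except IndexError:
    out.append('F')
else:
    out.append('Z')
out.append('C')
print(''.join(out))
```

Execution trace: 'R' (try body) → 'U' (except StopIteration) → 'C' (after the try/except). Output: RUC

Answer: RUC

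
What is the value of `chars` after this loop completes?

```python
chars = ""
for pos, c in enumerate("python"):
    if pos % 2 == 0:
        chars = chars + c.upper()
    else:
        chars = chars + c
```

Uppercase even positions in 'python'
`chars` takes the values: "" → "P" → "Py" → "PyT" → "PyTh" → "PyThO" → "PyThOn"

Answer: "PyThOn"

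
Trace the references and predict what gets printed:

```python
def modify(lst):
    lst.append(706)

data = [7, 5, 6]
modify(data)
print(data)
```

Key concept: function modifies passed list.
Step by step:
`data = [7, 5, 6]` → data = [7, 5, 6]
`modify(data)` → data = [7, 5, 6, 706]
`print(data)` → prints [7, 5, 6, 706]

Answer: [7, 5, 6, 706]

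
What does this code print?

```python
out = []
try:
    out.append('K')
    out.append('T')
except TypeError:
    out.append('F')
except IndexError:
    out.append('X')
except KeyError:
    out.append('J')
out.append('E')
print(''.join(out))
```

Execution trace: 'K' (try body) → 'T' (try body, no exception) → 'E' (after the try/except). Output: KTE

Answer: KTE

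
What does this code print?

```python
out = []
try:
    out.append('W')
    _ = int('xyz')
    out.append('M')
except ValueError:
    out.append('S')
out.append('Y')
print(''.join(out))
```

Execution trace: 'W' (try body) → 'S' (except ValueError) → 'Y' (after the try/except). Output: WSY

Answer: WSY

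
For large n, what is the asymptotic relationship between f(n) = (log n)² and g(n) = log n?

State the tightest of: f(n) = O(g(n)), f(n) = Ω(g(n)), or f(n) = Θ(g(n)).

(log n)² vs log n: f(n) = Ω(g(n)) but not O(g(n)) — (log n)² grows strictly faster than log n.

Answer: f(n) = Ω(g(n)) but not O(g(n)) — (log n)² grows strictly faster than log n.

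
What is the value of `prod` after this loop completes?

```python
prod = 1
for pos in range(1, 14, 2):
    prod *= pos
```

Product of 1, 3, 5, ... up to 13
`prod` takes the values: 1 → 3 → 15 → 105 → 945 → 10395 → 135135

Answer: 135135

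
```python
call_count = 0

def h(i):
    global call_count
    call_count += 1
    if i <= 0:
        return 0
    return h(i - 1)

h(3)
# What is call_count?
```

Linear recursion stepping by 1: 4 calls from i=3 down to ≤0.

Answer: 4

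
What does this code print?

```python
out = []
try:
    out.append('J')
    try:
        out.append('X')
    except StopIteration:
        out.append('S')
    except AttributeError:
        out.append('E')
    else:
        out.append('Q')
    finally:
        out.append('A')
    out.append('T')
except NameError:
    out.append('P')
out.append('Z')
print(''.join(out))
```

Execution trace: 'J' (try body) → 'X' (inner try body, no exception) → 'Q' (inner else) → 'A' (inner finally) → 'T' (try body, no exception) → 'Z' (after the try/except). Output: JXQATZ

Answer: JXQATZ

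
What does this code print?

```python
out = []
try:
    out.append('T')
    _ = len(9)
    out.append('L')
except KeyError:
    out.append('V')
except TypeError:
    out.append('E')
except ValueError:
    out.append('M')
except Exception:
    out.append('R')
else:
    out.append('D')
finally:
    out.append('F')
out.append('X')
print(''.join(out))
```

Execution trace: 'T' (try body) → 'E' (except TypeError) → 'F' (finally) → 'X' (after the try/except). Output: TEFX

Answer: TEFX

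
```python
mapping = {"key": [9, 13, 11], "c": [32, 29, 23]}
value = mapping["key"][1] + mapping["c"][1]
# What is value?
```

Trace:
`mapping = {"key": [9, 13, 11], "c": [32, 29, 23]}` → mapping = {'key': [9, 13, 11], 'c': [32, 29, 23]}
`value = mapping["key"][1] + mapping["c"][1]` → value = 42
So value = 42

Answer: 42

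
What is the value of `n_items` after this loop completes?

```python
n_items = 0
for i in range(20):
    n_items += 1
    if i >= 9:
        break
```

Loop breaks when i reaches 9, n_items is 10
`n_items` takes the values: 0 → 1 → 2 → 3 → 4 → 5 → 6 → 7 → 8 → 9 → 10

Answer: 10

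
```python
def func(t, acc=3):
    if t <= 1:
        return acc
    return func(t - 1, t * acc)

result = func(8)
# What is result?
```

Accumulator trace (n, acc): (8, 3) -> (7, 24) -> (6, 168) -> (5, 1008) -> (4, 5040) -> (3, 20160) -> (2, 60480) -> (1, 120960) -> return 120960

Answer: 120960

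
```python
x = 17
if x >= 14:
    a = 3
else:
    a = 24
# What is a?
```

Trace:
`x = 17` → x = 17
`if x >= 14: ...` → x >= 14 is True → a = 3
So a = 3

Answer: 3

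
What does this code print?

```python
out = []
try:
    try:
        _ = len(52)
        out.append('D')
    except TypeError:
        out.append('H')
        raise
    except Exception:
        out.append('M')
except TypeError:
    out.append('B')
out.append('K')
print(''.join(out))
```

Execution trace: 'H' (except TypeError) → 'B' (outer except TypeError) → 'K' (after the try/except). Output: HBK

Answer: HBK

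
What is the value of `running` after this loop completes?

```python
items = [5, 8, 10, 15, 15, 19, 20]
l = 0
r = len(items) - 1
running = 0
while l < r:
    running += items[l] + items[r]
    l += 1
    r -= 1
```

Sum of pairs from ends
`running` takes the values: 0 → 25 → 52 → 77

Answer: 77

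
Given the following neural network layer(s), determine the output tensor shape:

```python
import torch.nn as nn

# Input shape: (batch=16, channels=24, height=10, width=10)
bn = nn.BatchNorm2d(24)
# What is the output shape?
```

Input: (16, 24, 10, 10) -> Output: (16, 24, 10, 10)

Answer: (16, 24, 10, 10)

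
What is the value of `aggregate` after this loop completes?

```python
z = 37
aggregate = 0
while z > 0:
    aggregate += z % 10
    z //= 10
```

Sum digits of 37
`aggregate` takes the values: 0 → 7 → 10

Answer: 10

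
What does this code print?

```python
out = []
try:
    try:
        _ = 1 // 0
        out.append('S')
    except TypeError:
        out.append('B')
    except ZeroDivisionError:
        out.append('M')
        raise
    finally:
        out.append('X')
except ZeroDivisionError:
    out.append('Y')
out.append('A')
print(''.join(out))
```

Execution trace: 'M' (inner except ZeroDivisionError) → 'X' (inner finally) → 'Y' (outer except ZeroDivisionError) → 'A' (after the try/except). Output: MXYA

Answer: MXYA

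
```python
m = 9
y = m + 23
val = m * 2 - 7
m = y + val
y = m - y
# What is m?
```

Trace:
`m = 9` → m = 9
`y = m + 23` → y = 32
`val = m * 2 - 7` → val = 11
`m = y + val` → m = 43
`y = m - y` → y = 11
So m = 43

Answer: 43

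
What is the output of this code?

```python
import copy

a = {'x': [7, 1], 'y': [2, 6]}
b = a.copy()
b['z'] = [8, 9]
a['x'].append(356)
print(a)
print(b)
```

Key concept: shallow copy of dict with mutable values.
Step by step:
`a = {'x': [7, 1], 'y': [2, 6]}` → a = {'x': [7, 1], 'y': [2, 6]}
`b = a.copy()` → b = {'x': [7, 1], 'y': [2, 6]}
`b['z'] = [8, 9]` → b = {'x': [7, 1], 'y': [2, 6], 'z': [8, 9]}
`a['x'].append(356)` → a = {'x': [7, 1, 356], 'y': [2, 6]}; b = {'x': [7, 1, 356], 'y': [2, 6], 'z': [8, 9]}
`print(a)` → prints {'x': [7, 1, 356], 'y': [2, 6]}
`print(b)` → prints {'x': [7, 1, 356], 'y': [2, 6], 'z': [8, 9]}

Answer:
{'x': [7, 1, 356], 'y': [2, 6]}
{'x': [7, 1, 356], 'y': [2, 6], 'z': [8, 9]}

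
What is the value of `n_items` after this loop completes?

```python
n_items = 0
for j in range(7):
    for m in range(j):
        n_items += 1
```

Triangle number: 0+1+2+...+6
`n_items` takes the values: 0 → 1 → 2 → 3 → 4 → 5 → 6 → 7 → 8 → 9 → 10 → 11 → 12 → 13 → 14 → 15 → 16 → 17 → 18 → 19 → 20 → 21

Answer: 21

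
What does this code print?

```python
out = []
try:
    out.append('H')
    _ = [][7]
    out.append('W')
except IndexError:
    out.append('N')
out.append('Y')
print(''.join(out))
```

Execution trace: 'H' (try body) → 'N' (except IndexError) → 'Y' (after the try/except). Output: HNY

Answer: HNY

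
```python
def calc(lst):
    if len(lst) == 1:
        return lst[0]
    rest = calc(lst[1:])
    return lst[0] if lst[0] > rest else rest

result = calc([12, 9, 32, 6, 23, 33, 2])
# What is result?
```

Recursive max over [12, 9, 32, 6, 23, 33, 2] = 33

Answer: 33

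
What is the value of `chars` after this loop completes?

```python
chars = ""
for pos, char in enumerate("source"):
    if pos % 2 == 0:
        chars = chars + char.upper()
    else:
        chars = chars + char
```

Uppercase even positions in 'source'
`chars` takes the values: "" → "S" → "So" → "SoU" → "SoUr" → "SoUrC" → "SoUrCe"

Answer: "SoUrCe"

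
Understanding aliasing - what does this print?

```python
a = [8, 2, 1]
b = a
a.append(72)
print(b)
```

Key concept: basic list aliasing.
Step by step:
`a = [8, 2, 1]` → a = [8, 2, 1]
`b = a` → b = [8, 2, 1] (same object as a)
`a.append(72)` → a = [8, 2, 1, 72] (same object as b); b = [8, 2, 1, 72] (same object as a)
`print(b)` → prints [8, 2, 1, 72]

Answer: [8, 2, 1, 72]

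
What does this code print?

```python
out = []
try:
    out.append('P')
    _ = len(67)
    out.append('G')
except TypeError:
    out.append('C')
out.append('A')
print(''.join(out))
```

Execution trace: 'P' (try body) → 'C' (except TypeError) → 'A' (after the try/except). Output: PCA

Answer: PCA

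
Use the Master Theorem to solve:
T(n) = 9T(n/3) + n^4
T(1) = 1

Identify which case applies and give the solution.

a=9, b=3, f(n)=n^4. log_3(9) = 2. Since c=4 > 2 and the regularity condition holds (9(n/3)^4 = (9/3^4)n^4 with 9/3^4 < 1), Case 3 applies: T(n) = Θ(f(n)) = O(n^4).

Answer: O(n^4) - Case 3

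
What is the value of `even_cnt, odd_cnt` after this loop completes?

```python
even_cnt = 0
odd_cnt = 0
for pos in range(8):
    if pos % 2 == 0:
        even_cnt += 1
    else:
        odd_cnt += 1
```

Count evens and odds in range(8)
`even_cnt, odd_cnt` takes the values: (0, 0) → (1, 0) → (1, 1) → (2, 1) → (2, 2) → (3, 2) → (3, 3) → (4, 3) → (4, 4)

Answer: 4, 4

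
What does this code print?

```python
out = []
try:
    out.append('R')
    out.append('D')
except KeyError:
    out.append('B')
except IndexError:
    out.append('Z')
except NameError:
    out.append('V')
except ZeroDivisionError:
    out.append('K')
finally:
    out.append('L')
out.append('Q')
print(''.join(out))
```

Execution trace: 'R' (try body) → 'D' (try body, no exception) → 'L' (finally) → 'Q' (after the try/except). Output: RDLQ

Answer: RDLQ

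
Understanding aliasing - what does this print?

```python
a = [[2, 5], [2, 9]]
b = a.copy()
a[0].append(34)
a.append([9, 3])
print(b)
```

Key concept: shallow copy with nested lists.
Step by step:
`a = [[2, 5], [2, 9]]` → a = [[2, 5], [2, 9]]
`b = a.copy()` → b = [[2, 5], [2, 9]]
`a[0].append(34)` → a = [[2, 5, 34], [2, 9]]; b = [[2, 5, 34], [2, 9]]
`a.append([9, 3])` → a = [[2, 5, 34], [2, 9], [9, 3]]
`print(b)` → prints [[2, 5, 34], [2, 9]]

Answer: [[2, 5, 34], [2, 9]]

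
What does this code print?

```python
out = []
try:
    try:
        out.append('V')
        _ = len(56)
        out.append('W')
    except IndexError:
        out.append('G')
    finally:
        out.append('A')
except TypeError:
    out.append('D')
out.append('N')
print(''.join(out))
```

Execution trace: 'V' (try body) → 'A' (finally) → 'D' (outer except TypeError) → 'N' (after the try/except). Output: VADN

Answer: VADN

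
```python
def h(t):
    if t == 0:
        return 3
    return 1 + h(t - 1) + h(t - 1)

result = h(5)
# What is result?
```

h(t) = 1 + 2·h(t-1), h(0)=3. Closed form: (3+1)·2^5 - 1 = 127.

Answer: 127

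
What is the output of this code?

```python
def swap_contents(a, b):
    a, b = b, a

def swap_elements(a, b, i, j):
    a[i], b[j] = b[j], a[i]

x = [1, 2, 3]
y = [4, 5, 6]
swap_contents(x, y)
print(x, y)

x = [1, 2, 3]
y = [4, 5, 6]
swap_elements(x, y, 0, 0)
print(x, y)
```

Key concept: parameter rebinding vs mutation.
Step by step:
`x = [1, 2, 3]` → x = [1, 2, 3]
`y = [4, 5, 6]` → y = [4, 5, 6]
`swap_contents(x, y)` → no visible change to tracked variables
`print(x, y)` → prints [1, 2, 3] [4, 5, 6]
`x = [1, 2, 3]` → x = [1, 2, 3]
`y = [4, 5, 6]` → y = [4, 5, 6]
`swap_elements(x, y, 0, 0)` → x = [4, 2, 3]; y = [1, 5, 6]
`print(x, y)` → prints [4, 2, 3] [1, 5, 6]

Answer:
[1, 2, 3] [4, 5, 6]
[4, 2, 3] [1, 5, 6]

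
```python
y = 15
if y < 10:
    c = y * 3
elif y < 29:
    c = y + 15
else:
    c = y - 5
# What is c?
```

Trace:
`y = 15` → y = 15
`if y < 10: ...` → y < 10 is False, y < 29 is True → c = 30
So c = 30

Answer: 30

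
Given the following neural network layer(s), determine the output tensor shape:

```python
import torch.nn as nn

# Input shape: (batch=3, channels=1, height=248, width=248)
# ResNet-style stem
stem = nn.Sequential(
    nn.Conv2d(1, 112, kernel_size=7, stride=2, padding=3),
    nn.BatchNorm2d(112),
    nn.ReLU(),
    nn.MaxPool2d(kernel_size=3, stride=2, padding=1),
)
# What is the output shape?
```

Input: (3, 1, 248, 248) -> after Conv2d 7x7 stride=2: (3, 112, 124, 124) -> Output: (3, 112, 62, 62)

Answer: (3, 112, 62, 62)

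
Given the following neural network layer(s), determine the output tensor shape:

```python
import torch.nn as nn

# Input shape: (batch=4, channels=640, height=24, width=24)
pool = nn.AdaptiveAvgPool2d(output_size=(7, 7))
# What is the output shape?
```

Input: (4, 640, 24, 24) -> Output: (4, 640, 7, 7)

Answer: (4, 640, 7, 7)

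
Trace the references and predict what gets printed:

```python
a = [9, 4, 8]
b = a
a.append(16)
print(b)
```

Key concept: basic list aliasing.
Step by step:
`a = [9, 4, 8]` → a = [9, 4, 8]
`b = a` → b = [9, 4, 8] (same object as a)
`a.append(16)` → a = [9, 4, 8, 16] (same object as b); b = [9, 4, 8, 16] (same object as a)
`print(b)` → prints [9, 4, 8, 16]

Answer: [9, 4, 8, 16]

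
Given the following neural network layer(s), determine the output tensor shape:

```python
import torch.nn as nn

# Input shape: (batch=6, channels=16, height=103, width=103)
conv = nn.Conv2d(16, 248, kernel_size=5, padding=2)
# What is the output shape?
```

Input: (6, 16, 103, 103) -> Output: (6, 248, 103, 103)

Answer: (6, 248, 103, 103)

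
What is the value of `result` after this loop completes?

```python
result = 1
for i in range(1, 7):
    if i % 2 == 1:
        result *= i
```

Product of odd numbers 1 to 6
`result` takes the values: 1 → 3 → 15

Answer: 15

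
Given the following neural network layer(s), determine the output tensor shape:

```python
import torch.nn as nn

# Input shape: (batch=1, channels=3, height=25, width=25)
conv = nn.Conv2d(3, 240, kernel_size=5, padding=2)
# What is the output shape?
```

Input: (1, 3, 25, 25) -> Output: (1, 240, 25, 25)

Answer: (1, 240, 25, 25)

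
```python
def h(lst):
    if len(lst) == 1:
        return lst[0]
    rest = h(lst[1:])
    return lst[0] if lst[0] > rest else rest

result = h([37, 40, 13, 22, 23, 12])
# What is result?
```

Recursive max over [37, 40, 13, 22, 23, 12] = 40

Answer: 40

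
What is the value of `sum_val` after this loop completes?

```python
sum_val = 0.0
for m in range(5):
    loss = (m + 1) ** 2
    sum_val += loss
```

Sum of squared losses 1² + 2² + ... + 5²
`sum_val` takes the values: 0.0 → 1.0 → 5.0 → 14.0 → 30.0 → 55.0

Answer: 55.0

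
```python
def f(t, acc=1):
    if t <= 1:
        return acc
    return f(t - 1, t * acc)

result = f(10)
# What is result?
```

Accumulator trace (n, acc): (10, 1) -> (9, 10) -> (8, 90) -> (7, 720) -> (6, 5040) -> (5, 30240) -> (4, 151200) -> (3, 604800) -> (2, 1814400) -> (1, 3628800) -> return 3628800

Answer: 3628800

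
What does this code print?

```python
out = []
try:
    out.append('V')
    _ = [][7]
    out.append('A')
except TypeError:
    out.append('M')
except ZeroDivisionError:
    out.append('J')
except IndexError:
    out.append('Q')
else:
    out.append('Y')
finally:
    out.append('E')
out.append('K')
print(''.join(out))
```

Execution trace: 'V' (try body) → 'Q' (except IndexError) → 'E' (finally) → 'K' (after the try/except). Output: VQEK

Answer: VQEK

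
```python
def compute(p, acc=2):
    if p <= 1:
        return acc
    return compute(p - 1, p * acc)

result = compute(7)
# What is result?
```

Accumulator trace (n, acc): (7, 2) -> (6, 14) -> (5, 84) -> (4, 420) -> (3, 1680) -> (2, 5040) -> (1, 10080) -> return 10080

Answer: 10080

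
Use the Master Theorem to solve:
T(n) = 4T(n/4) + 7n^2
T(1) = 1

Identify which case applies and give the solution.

a=4, b=4, f(n)=7n^2. log_4(4) = 1. Since c=2 > 1 and the regularity condition holds (4(n/4)^2 = (4/4^2)n^2 with 4/4^2 < 1), Case 3 applies: T(n) = Θ(f(n)) = O(n^2).

Answer: O(n^2) - Case 3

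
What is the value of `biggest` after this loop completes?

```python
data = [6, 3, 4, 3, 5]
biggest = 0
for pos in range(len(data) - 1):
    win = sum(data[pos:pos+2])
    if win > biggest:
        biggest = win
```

Max sum of 2-element window in [6, 3, 4, 3, 5]
`biggest` takes the values: 0 → 9

Answer: 9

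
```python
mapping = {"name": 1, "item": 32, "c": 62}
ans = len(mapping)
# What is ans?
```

Trace:
`mapping = {"name": 1, "item": 32, "c": 62}` → mapping = {'name': 1, 'item': 32, 'c': 62}
`ans = len(mapping)` → ans = 3
So ans = 3

Answer: 3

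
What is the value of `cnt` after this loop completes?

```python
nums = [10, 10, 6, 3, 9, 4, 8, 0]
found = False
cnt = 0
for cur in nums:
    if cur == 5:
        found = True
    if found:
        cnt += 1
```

Count elements after first 5 in [10, 10, 6, 3, 9, 4, 8, 0]
`cnt` takes the values: 0

Answer: 0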